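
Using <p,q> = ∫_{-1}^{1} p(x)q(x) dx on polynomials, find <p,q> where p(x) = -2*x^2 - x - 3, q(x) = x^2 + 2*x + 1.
<p,q> = -172/15

Expand the product: p(x)·q(x) = -2*x^4 - 5*x^3 - 7*x^2 - 7*x - 3.
∫_{-1}^{1} of each monomial x^k gives [2/(k+1) if k even, 0 if k odd]. Integrating term-by-term (or equivalently evaluating the antiderivative F(x) = -2*x^5/5 - 5*x^4/4 - 7*x^3/3 - 7*x^2/2 - 3*x at the endpoints):
  F(1) − F(−1) = -629/60 − (59/60) = -172/15.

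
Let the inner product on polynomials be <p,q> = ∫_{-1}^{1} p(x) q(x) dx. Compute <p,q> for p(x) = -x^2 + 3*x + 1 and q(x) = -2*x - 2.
<p,q> = -20/3

Expand the product: p(x)·q(x) = 2*x^3 - 4*x^2 - 8*x - 2.
∫_{-1}^{1} of each monomial x^k gives [2/(k+1) if k even, 0 if k odd]. Integrating term-by-term (or equivalently evaluating the antiderivative F(x) = x^4/2 - 4*x^3/3 - 4*x^2 - 2*x at the endpoints):
  F(1) − F(−1) = -41/6 − (-1/6) = -20/3.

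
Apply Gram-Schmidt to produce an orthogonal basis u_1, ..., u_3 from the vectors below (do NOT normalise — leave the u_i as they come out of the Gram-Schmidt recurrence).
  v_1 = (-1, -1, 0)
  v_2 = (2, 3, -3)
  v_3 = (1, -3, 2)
Orthogonal basis:
  u_1 = (-1, -1, 0)
  u_2 = (-1/2, 1/2, -3)
  u_3 = (30/19, -30/19, -10/19)

Apply the Gram-Schmidt recurrence
  u_1 = v_1
  u_i = v_i − Σ_{j<i} ((v_i · u_j) / (u_j · u_j)) · u_j.

Step by step this gives:
  u_1 = (-1, -1, 0)
  u_2 = (-1/2, 1/2, -3)
  u_3 = (30/19, -30/19, -10/19)

Orthogonality check:
  u_2 · u_1 = 0 (should be 0)
  u_3 · u_1 = 0 (should be 0)
  u_3 · u_2 = 0 (should be 0)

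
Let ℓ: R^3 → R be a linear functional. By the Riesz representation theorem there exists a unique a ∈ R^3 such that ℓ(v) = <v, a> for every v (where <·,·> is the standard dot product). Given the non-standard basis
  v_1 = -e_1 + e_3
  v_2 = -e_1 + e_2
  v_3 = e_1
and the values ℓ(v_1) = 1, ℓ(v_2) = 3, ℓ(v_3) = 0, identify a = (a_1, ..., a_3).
a = (0, 3, 1)

Write a = (a_1, ..., a_3) in the standard basis. For each basis vector v_i, ℓ(v_i) = <v_i, a> is a linear equation in the a_j's. Collect the n equations into a matrix system V a = ℓ, where row i of V is v_i (expressed in the standard basis). Since V is invertible (lower-triangular with 1s on the diagonal, up to permutation), solve by back-substitution:
  V =
[[-1, 0, 1],
 [-1, 1, 0],
 [1, 0, 0]]
  V a = (1, 3, 0)
Solving gives a = (0, 3, 1).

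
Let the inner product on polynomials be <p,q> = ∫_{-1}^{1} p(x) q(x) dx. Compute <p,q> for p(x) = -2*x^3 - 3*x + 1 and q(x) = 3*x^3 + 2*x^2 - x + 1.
<p,q> = 86/105

Expand the product: p(x)·q(x) = -6*x^6 - 4*x^5 - 7*x^4 - 5*x^3 + 5*x^2 - 4*x + 1.
∫_{-1}^{1} of each monomial x^k gives [2/(k+1) if k even, 0 if k odd]. Integrating term-by-term (or equivalently evaluating the antiderivative F(x) = -6*x^7/7 - 2*x^6/3 - 7*x^5/5 - 5*x^4/4 + 5*x^3/3 - 2*x^2 + x at the endpoints):
  F(1) − F(−1) = -491/140 − (-1817/420) = 86/105.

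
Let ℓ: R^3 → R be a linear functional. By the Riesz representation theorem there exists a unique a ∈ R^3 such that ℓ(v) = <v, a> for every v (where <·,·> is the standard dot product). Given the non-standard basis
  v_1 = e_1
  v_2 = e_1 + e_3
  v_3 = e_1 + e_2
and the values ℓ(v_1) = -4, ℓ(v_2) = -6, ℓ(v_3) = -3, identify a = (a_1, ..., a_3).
a = (-4, 1, -2)

Write a = (a_1, ..., a_3) in the standard basis. For each basis vector v_i, ℓ(v_i) = <v_i, a> is a linear equation in the a_j's. Collect the n equations into a matrix system V a = ℓ, where row i of V is v_i (expressed in the standard basis). Since V is invertible (lower-triangular with 1s on the diagonal, up to permutation), solve by back-substitution:
  V =
[[1, 0, 0],
 [1, 0, 1],
 [1, 1, 0]]
  V a = (-4, -6, -3)
Solving gives a = (-4, 1, -2).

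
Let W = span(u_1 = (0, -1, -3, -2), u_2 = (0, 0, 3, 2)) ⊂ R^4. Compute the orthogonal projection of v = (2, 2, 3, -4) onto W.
proj_W(v) = (0, 2, 3/13, 2/13)

Set up U = [u_1 | ... | u_2] ∈ R^(4×2). The projector onto W = col(U) is P = U (U^T U)^(-1) U^T.
Compute U^T U =
  [14, -13]
  [-13, 13],
and U^T v = (-3, 1).
Solve U^T U · c = U^T v for the coefficients: c = (-2, -25/13). The projection is proj_W(v) = U c.
Check: (v - proj_W(v)) · u_1 = 0  (should be 0).
Check: (v - proj_W(v)) · u_2 = 0  (should be 0).
Result: proj_W(v) = (0, 2, 3/13, 2/13).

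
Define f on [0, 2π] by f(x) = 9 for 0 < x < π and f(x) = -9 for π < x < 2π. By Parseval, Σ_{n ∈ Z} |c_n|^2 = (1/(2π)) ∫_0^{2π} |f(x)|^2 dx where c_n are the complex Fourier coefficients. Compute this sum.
Σ |c_n|^2 = 81

Parseval equates the L^2 energy of f (normalised by 1/(2π)) with the ℓ^2 sum of its Fourier coefficients: (1/(2π)) ∫_0^{2π} |f|^2 = Σ |c_n|^2.
Compute the left side: (1/(2π)) [∫_0^π 9^2 dx + ∫_π^{2π} (-9)^2 dx] = (1/(2π)) · (81π + 81π) = (81 + 81)/2 = 81.
So Σ_{n ∈ Z} |c_n|^2 = 81.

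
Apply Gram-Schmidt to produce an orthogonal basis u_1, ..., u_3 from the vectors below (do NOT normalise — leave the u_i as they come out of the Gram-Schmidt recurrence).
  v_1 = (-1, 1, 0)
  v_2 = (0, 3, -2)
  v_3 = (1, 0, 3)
Orthogonal basis:
  u_1 = (-1, 1, 0)
  u_2 = (3/2, 3/2, -2)
  u_3 = (22/17, 22/17, 33/17)

Apply the Gram-Schmidt recurrence
  u_1 = v_1
  u_i = v_i − Σ_{j<i} ((v_i · u_j) / (u_j · u_j)) · u_j.

Step by step this gives:
  u_1 = (-1, 1, 0)
  u_2 = (3/2, 3/2, -2)
  u_3 = (22/17, 22/17, 33/17)

Orthogonality check:
  u_2 · u_1 = 0 (should be 0)
  u_3 · u_1 = 0 (should be 0)
  u_3 · u_2 = 0 (should be 0)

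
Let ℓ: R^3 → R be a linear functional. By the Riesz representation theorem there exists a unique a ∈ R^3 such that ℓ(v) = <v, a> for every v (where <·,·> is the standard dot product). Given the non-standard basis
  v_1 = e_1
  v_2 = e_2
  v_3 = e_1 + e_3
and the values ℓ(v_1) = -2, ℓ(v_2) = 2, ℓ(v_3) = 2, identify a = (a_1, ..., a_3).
a = (-2, 2, 4)

Write a = (a_1, ..., a_3) in the standard basis. For each basis vector v_i, ℓ(v_i) = <v_i, a> is a linear equation in the a_j's. Collect the n equations into a matrix system V a = ℓ, where row i of V is v_i (expressed in the standard basis). Since V is invertible (lower-triangular with 1s on the diagonal, up to permutation), solve by back-substitution:
  V =
[[1, 0, 0],
 [0, 1, 0],
 [1, 0, 1]]
  V a = (-2, 2, 2)
Solving gives a = (-2, 2, 4).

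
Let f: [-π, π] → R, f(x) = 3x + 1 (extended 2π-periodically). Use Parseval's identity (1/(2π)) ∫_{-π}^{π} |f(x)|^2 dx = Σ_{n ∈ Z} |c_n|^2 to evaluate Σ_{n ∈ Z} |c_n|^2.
Σ |c_n|^2 = 3π^2 + 1

Expand and integrate term by term over [-π, π]:
  ∫ (3x)^2 dx = 9·(2π^3/3); ∫ 2·3·(1)·x dx = 0 (odd integrand); ∫ 1^2 dx = 1·2π.
So (1/(2π)) ∫_{-π}^{π} (3x + 1)^2 dx = 9π^2/3 + 1 = 3π^2 + 1.
Parseval ⇒ Σ |c_n|^2 = 3π^2 + 1.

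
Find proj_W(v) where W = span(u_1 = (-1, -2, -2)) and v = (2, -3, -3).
proj_W(v) = (-10/9, -20/9, -20/9)

Set up U = [u_1 | ... | u_1] ∈ R^(3×1). The projector onto W = col(U) is P = U (U^T U)^(-1) U^T.
Compute U^T U =
  [9],
and U^T v = (10).
Solve U^T U · c = U^T v for the coefficients: c = (10/9). The projection is proj_W(v) = U c.
Check: (v - proj_W(v)) · u_1 = 0  (should be 0).
Result: proj_W(v) = (-10/9, -20/9, -20/9).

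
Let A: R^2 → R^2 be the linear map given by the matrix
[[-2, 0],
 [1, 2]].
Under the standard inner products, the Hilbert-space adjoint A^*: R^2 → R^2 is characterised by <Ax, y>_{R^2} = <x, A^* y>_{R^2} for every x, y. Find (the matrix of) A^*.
A^* = A^T =
[[-2, 1],
 [0, 2]]

For real matrices with standard dot products, the defining identity <Ax, y> = <x, A^* y> gives (Ax)^T y = x^T (A^*) y, i.e. x^T A^T y = x^T (A^*) y. Since this holds for all x, y, we must have A^* = A^T. Therefore
A^* =
[[-2, 1],
 [0, 2]].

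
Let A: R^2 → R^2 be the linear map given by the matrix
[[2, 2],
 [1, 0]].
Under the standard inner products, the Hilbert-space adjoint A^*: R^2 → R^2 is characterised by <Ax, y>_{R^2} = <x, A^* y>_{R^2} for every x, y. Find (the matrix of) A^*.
A^* = A^T =
[[2, 1],
 [2, 0]]

For real matrices with standard dot products, the defining identity <Ax, y> = <x, A^* y> gives (Ax)^T y = x^T (A^*) y, i.e. x^T A^T y = x^T (A^*) y. Since this holds for all x, y, we must have A^* = A^T. Therefore
A^* =
[[2, 1],
 [2, 0]].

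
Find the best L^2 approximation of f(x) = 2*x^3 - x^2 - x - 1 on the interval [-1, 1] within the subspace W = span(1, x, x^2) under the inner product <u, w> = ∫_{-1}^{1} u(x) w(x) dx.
g(x) = -x^2 + x/5 - 1

The best approximation g ∈ W is the orthogonal projection of f onto W. Writing g = a_0 + a_1 x + a_2 x^2, the coefficients solve the normal equations G · a = b where
  G_{ij} = <φ_i, φ_j> and b_i = <f, φ_i>, with φ_0 = 1, φ_1 = x, φ_2 = x^2.
G =
  [2, 0, 2/3]
  [0, 2/3, 0]
  [2/3, 0, 2/5],
b = (-8/3, 2/15, -16/15).
Solving gives a_0 = -1, a_1 = 1/5, a_2 = -1, so
  g(x) = -x^2 + x/5 - 1.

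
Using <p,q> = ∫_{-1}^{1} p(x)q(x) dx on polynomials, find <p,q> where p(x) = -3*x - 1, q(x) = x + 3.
<p,q> = -8

Expand the product: p(x)·q(x) = -3*x^2 - 10*x - 3.
∫_{-1}^{1} of each monomial x^k gives [2/(k+1) if k even, 0 if k odd]. Integrating term-by-term (or equivalently evaluating the antiderivative F(x) = -x^3 - 5*x^2 - 3*x at the endpoints):
  F(1) − F(−1) = -9 − (-1) = -8.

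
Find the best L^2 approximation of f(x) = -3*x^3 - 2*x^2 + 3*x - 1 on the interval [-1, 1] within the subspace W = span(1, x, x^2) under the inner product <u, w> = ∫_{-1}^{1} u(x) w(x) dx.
g(x) = -2*x^2 + 6*x/5 - 1

The best approximation g ∈ W is the orthogonal projection of f onto W. Writing g = a_0 + a_1 x + a_2 x^2, the coefficients solve the normal equations G · a = b where
  G_{ij} = <φ_i, φ_j> and b_i = <f, φ_i>, with φ_0 = 1, φ_1 = x, φ_2 = x^2.
G =
  [2, 0, 2/3]
  [0, 2/3, 0]
  [2/3, 0, 2/5],
b = (-10/3, 4/5, -22/15).
Solving gives a_0 = -1, a_1 = 6/5, a_2 = -2, so
  g(x) = -2*x^2 + 6*x/5 - 1.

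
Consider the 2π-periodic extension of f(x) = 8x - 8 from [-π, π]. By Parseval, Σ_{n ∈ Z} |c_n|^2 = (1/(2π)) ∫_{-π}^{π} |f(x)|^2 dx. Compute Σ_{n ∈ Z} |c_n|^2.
Σ |c_n|^2 = 64π^2/3 + 64

Expand and integrate term by term over [-π, π]:
  ∫ (8x)^2 dx = 64·(2π^3/3); ∫ 2·8·(-8)·x dx = 0 (odd integrand); ∫ (-8)^2 dx = 64·2π.
So (1/(2π)) ∫_{-π}^{π} (8x - 8)^2 dx = 64π^2/3 + 64 = 64π^2/3 + 64.
Parseval ⇒ Σ |c_n|^2 = 64π^2/3 + 64.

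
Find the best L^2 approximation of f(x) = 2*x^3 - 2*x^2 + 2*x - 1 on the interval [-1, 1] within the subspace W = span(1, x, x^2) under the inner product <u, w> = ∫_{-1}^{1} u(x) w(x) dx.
g(x) = -2*x^2 + 16*x/5 - 1

The best approximation g ∈ W is the orthogonal projection of f onto W. Writing g = a_0 + a_1 x + a_2 x^2, the coefficients solve the normal equations G · a = b where
  G_{ij} = <φ_i, φ_j> and b_i = <f, φ_i>, with φ_0 = 1, φ_1 = x, φ_2 = x^2.
G =
  [2, 0, 2/3]
  [0, 2/3, 0]
  [2/3, 0, 2/5],
b = (-10/3, 32/15, -22/15).
Solving gives a_0 = -1, a_1 = 16/5, a_2 = -2, so
  g(x) = -2*x^2 + 16*x/5 - 1.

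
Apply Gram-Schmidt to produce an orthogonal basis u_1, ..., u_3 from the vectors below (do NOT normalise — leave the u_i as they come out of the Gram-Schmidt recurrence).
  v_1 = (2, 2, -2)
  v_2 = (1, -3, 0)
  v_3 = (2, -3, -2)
Orthogonal basis:
  u_1 = (2, 2, -2)
  u_2 = (5/3, -7/3, -2/3)
  u_3 = (-15/26, -5/26, -10/13)

Apply the Gram-Schmidt recurrence
  u_1 = v_1
  u_i = v_i − Σ_{j<i} ((v_i · u_j) / (u_j · u_j)) · u_j.

Step by step this gives:
  u_1 = (2, 2, -2)
  u_2 = (5/3, -7/3, -2/3)
  u_3 = (-15/26, -5/26, -10/13)

Orthogonality check:
  u_2 · u_1 = 0 (should be 0)
  u_3 · u_1 = 0 (should be 0)
  u_3 · u_2 = 0 (should be 0)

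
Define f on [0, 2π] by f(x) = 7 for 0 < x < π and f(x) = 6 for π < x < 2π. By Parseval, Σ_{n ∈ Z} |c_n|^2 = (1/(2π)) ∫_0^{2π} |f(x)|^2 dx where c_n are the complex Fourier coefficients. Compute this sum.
Σ |c_n|^2 = 85/2

Parseval equates the L^2 energy of f (normalised by 1/(2π)) with the ℓ^2 sum of its Fourier coefficients: (1/(2π)) ∫_0^{2π} |f|^2 = Σ |c_n|^2.
Compute the left side: (1/(2π)) [∫_0^π 7^2 dx + ∫_π^{2π} 6^2 dx] = (1/(2π)) · (49π + 36π) = (49 + 36)/2 = 85/2.
So Σ_{n ∈ Z} |c_n|^2 = 85/2.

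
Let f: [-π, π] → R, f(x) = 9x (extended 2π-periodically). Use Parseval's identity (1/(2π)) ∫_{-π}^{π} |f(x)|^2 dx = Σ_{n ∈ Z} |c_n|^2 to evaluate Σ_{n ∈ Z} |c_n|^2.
Σ |c_n|^2 = 27π^2

Expand and integrate term by term over [-π, π]:
  ∫ (9x)^2 dx = 81·(2π^3/3); ∫ 2·9·(0)·x dx = 0 (odd integrand); ∫ 0^2 dx = 0·2π.
So (1/(2π)) ∫_{-π}^{π} (9x)^2 dx = 81π^2/3 + 0 = 27π^2.
Parseval ⇒ Σ |c_n|^2 = 27π^2.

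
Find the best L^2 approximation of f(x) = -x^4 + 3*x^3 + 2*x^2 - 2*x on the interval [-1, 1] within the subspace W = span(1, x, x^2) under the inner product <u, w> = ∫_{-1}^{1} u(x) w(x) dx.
g(x) = 8*x^2/7 - x/5 + 3/35

The best approximation g ∈ W is the orthogonal projection of f onto W. Writing g = a_0 + a_1 x + a_2 x^2, the coefficients solve the normal equations G · a = b where
  G_{ij} = <φ_i, φ_j> and b_i = <f, φ_i>, with φ_0 = 1, φ_1 = x, φ_2 = x^2.
G =
  [2, 0, 2/3]
  [0, 2/3, 0]
  [2/3, 0, 2/5],
b = (14/15, -2/15, 18/35).
Solving gives a_0 = 3/35, a_1 = -1/5, a_2 = 8/7, so
  g(x) = 8*x^2/7 - x/5 + 3/35.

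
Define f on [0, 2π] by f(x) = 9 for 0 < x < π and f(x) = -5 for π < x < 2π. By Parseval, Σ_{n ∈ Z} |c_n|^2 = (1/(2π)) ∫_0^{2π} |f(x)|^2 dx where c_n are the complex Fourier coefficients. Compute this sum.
Σ |c_n|^2 = 53

Parseval equates the L^2 energy of f (normalised by 1/(2π)) with the ℓ^2 sum of its Fourier coefficients: (1/(2π)) ∫_0^{2π} |f|^2 = Σ |c_n|^2.
Compute the left side: (1/(2π)) [∫_0^π 9^2 dx + ∫_π^{2π} (-5)^2 dx] = (1/(2π)) · (81π + 25π) = (81 + 25)/2 = 53.
So Σ_{n ∈ Z} |c_n|^2 = 53.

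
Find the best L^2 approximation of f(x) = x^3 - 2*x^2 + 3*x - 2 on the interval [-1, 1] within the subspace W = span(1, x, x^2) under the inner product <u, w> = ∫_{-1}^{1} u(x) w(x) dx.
g(x) = -2*x^2 + 18*x/5 - 2

The best approximation g ∈ W is the orthogonal projection of f onto W. Writing g = a_0 + a_1 x + a_2 x^2, the coefficients solve the normal equations G · a = b where
  G_{ij} = <φ_i, φ_j> and b_i = <f, φ_i>, with φ_0 = 1, φ_1 = x, φ_2 = x^2.
G =
  [2, 0, 2/3]
  [0, 2/3, 0]
  [2/3, 0, 2/5],
b = (-16/3, 12/5, -32/15).
Solving gives a_0 = -2, a_1 = 18/5, a_2 = -2, so
  g(x) = -2*x^2 + 18*x/5 - 2.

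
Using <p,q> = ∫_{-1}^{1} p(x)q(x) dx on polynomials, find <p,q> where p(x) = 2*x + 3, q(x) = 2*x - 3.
<p,q> = -46/3

Expand the product: p(x)·q(x) = 4*x^2 - 9.
∫_{-1}^{1} of each monomial x^k gives [2/(k+1) if k even, 0 if k odd]. Integrating term-by-term (or equivalently evaluating the antiderivative F(x) = 4*x^3/3 - 9*x at the endpoints):
  F(1) − F(−1) = -23/3 − (23/3) = -46/3.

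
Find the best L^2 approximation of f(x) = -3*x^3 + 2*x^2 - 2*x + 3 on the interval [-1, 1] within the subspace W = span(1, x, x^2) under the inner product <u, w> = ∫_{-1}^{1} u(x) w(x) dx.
g(x) = 2*x^2 - 19*x/5 + 3

The best approximation g ∈ W is the orthogonal projection of f onto W. Writing g = a_0 + a_1 x + a_2 x^2, the coefficients solve the normal equations G · a = b where
  G_{ij} = <φ_i, φ_j> and b_i = <f, φ_i>, with φ_0 = 1, φ_1 = x, φ_2 = x^2.
G =
  [2, 0, 2/3]
  [0, 2/3, 0]
  [2/3, 0, 2/5],
b = (22/3, -38/15, 14/5).
Solving gives a_0 = 3, a_1 = -19/5, a_2 = 2, so
  g(x) = 2*x^2 - 19*x/5 + 3.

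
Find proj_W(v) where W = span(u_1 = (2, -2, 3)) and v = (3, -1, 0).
proj_W(v) = (16/17, -16/17, 24/17)

Set up U = [u_1 | ... | u_1] ∈ R^(3×1). The projector onto W = col(U) is P = U (U^T U)^(-1) U^T.
Compute U^T U =
  [17],
and U^T v = (8).
Solve U^T U · c = U^T v for the coefficients: c = (8/17). The projection is proj_W(v) = U c.
Check: (v - proj_W(v)) · u_1 = 0  (should be 0).
Result: proj_W(v) = (16/17, -16/17, 24/17).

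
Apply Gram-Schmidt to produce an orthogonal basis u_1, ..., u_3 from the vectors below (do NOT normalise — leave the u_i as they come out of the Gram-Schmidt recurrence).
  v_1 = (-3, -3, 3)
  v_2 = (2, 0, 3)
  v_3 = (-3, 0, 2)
Orthogonal basis:
  u_1 = (-3, -3, 3)
  u_2 = (7/3, 1/3, 8/3)
  u_3 = (-39/38, 65/38, 13/19)

Apply the Gram-Schmidt recurrence
  u_1 = v_1
  u_i = v_i − Σ_{j<i} ((v_i · u_j) / (u_j · u_j)) · u_j.

Step by step this gives:
  u_1 = (-3, -3, 3)
  u_2 = (7/3, 1/3, 8/3)
  u_3 = (-39/38, 65/38, 13/19)

Orthogonality check:
  u_2 · u_1 = 0 (should be 0)
  u_3 · u_1 = 0 (should be 0)
  u_3 · u_2 = 0 (should be 0)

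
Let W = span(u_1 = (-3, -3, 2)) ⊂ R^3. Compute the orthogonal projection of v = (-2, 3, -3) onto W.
proj_W(v) = (27/22, 27/22, -9/11)

Set up U = [u_1 | ... | u_1] ∈ R^(3×1). The projector onto W = col(U) is P = U (U^T U)^(-1) U^T.
Compute U^T U =
  [22],
and U^T v = (-9).
Solve U^T U · c = U^T v for the coefficients: c = (-9/22). The projection is proj_W(v) = U c.
Check: (v - proj_W(v)) · u_1 = 0  (should be 0).
Result: proj_W(v) = (27/22, 27/22, -9/11).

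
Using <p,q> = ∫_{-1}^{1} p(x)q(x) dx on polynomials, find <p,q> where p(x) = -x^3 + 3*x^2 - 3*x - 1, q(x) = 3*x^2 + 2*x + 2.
<p,q> = -16/5

Expand the product: p(x)·q(x) = -3*x^5 + 7*x^4 - 5*x^3 - 3*x^2 - 8*x - 2.
∫_{-1}^{1} of each monomial x^k gives [2/(k+1) if k even, 0 if k odd]. Integrating term-by-term (or equivalently evaluating the antiderivative F(x) = -x^6/2 + 7*x^5/5 - 5*x^4/4 - x^3 - 4*x^2 - 2*x at the endpoints):
  F(1) − F(−1) = -147/20 − (-83/20) = -16/5.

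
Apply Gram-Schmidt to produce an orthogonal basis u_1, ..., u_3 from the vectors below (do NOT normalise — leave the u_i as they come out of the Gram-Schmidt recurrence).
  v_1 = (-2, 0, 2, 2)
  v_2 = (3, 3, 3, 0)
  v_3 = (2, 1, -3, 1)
Orthogonal basis:
  u_1 = (-2, 0, 2, 2)
  u_2 = (3, 3, 3, 0)
  u_3 = (2/3, 1, -5/3, 7/3)

Apply the Gram-Schmidt recurrence
  u_1 = v_1
  u_i = v_i − Σ_{j<i} ((v_i · u_j) / (u_j · u_j)) · u_j.

Step by step this gives:
  u_1 = (-2, 0, 2, 2)
  u_2 = (3, 3, 3, 0)
  u_3 = (2/3, 1, -5/3, 7/3)

Orthogonality check:
  u_2 · u_1 = 0 (should be 0)
  u_3 · u_1 = 0 (should be 0)
  u_3 · u_2 = 0 (should be 0)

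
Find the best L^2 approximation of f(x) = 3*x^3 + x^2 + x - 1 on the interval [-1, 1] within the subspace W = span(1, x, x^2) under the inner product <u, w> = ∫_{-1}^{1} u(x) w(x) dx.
g(x) = x^2 + 14*x/5 - 1

The best approximation g ∈ W is the orthogonal projection of f onto W. Writing g = a_0 + a_1 x + a_2 x^2, the coefficients solve the normal equations G · a = b where
  G_{ij} = <φ_i, φ_j> and b_i = <f, φ_i>, with φ_0 = 1, φ_1 = x, φ_2 = x^2.
G =
  [2, 0, 2/3]
  [0, 2/3, 0]
  [2/3, 0, 2/5],
b = (-4/3, 28/15, -4/15).
Solving gives a_0 = -1, a_1 = 14/5, a_2 = 1, so
  g(x) = x^2 + 14*x/5 - 1.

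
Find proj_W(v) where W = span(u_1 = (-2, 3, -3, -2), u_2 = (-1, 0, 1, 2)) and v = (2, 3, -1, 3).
proj_W(v) = (-142/131, 81/131, 7/131, 122/131)

Set up U = [u_1 | ... | u_2] ∈ R^(4×2). The projector onto W = col(U) is P = U (U^T U)^(-1) U^T.
Compute U^T U =
  [26, -5]
  [-5, 6],
and U^T v = (2, 3).
Solve U^T U · c = U^T v for the coefficients: c = (27/131, 88/131). The projection is proj_W(v) = U c.
Check: (v - proj_W(v)) · u_1 = 0  (should be 0).
Check: (v - proj_W(v)) · u_2 = 0  (should be 0).
Result: proj_W(v) = (-142/131, 81/131, 7/131, 122/131).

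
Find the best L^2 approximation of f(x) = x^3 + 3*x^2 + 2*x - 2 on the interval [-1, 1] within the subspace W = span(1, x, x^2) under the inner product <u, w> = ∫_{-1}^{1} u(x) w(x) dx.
g(x) = 3*x^2 + 13*x/5 - 2

The best approximation g ∈ W is the orthogonal projection of f onto W. Writing g = a_0 + a_1 x + a_2 x^2, the coefficients solve the normal equations G · a = b where
  G_{ij} = <φ_i, φ_j> and b_i = <f, φ_i>, with φ_0 = 1, φ_1 = x, φ_2 = x^2.
G =
  [2, 0, 2/3]
  [0, 2/3, 0]
  [2/3, 0, 2/5],
b = (-2, 26/15, -2/15).
Solving gives a_0 = -2, a_1 = 13/5, a_2 = 3, so
  g(x) = 3*x^2 + 13*x/5 - 2.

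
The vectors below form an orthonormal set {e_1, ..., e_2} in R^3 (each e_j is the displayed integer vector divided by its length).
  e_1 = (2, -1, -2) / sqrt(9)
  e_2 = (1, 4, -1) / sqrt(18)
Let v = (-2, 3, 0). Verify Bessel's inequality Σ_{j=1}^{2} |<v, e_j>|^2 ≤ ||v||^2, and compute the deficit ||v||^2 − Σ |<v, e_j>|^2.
Σ |<v, e_j>|^2 = 11; ||v||^2 = 13; deficit = 2

Write each e_j = u_j / sqrt(<u_j, u_j>) where u_j is the displayed integer vector. Then <v, e_j> = <v, u_j> / sqrt(<u_j, u_j>), so |<v, e_j>|^2 = <v, u_j>^2 / <u_j, u_j>.
Coefficients: <v, e_1> = -7/sqrt(9), <v, e_2> = 10/sqrt(18).
Square and sum: Σ |<v, e_j>|^2 = 11.
Compute ||v||^2 = v·v = 13.
Deficit = 13 − 11 = 2 ≥ 0, confirming Bessel's inequality. (The deficit equals ||v − Σ <v,e_j> e_j||^2, the squared distance from v to span{e_j}.)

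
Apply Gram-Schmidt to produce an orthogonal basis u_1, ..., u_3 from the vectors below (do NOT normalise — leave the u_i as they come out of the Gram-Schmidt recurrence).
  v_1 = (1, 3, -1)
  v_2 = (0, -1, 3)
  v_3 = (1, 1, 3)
Orthogonal basis:
  u_1 = (1, 3, -1)
  u_2 = (6/11, 7/11, 27/11)
  u_3 = (8/37, -3/37, -1/37)

Apply the Gram-Schmidt recurrence
  u_1 = v_1
  u_i = v_i − Σ_{j<i} ((v_i · u_j) / (u_j · u_j)) · u_j.

Step by step this gives:
  u_1 = (1, 3, -1)
  u_2 = (6/11, 7/11, 27/11)
  u_3 = (8/37, -3/37, -1/37)

Orthogonality check:
  u_2 · u_1 = 0 (should be 0)
  u_3 · u_1 = 0 (should be 0)
  u_3 · u_2 = 0 (should be 0)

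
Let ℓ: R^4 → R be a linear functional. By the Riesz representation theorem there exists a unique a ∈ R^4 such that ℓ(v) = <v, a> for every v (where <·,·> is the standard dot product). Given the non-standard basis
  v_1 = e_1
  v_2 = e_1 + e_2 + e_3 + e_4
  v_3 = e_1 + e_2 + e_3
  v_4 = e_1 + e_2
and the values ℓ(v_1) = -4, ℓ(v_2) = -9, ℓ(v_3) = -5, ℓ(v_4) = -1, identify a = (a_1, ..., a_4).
a = (-4, 3, -4, -4)

Write a = (a_1, ..., a_4) in the standard basis. For each basis vector v_i, ℓ(v_i) = <v_i, a> is a linear equation in the a_j's. Collect the n equations into a matrix system V a = ℓ, where row i of V is v_i (expressed in the standard basis). Since V is invertible (lower-triangular with 1s on the diagonal, up to permutation), solve by back-substitution:
  V =
[[1, 0, 0, 0],
 [1, 1, 1, 1],
 [1, 1, 1, 0],
 [1, 1, 0, 0]]
  V a = (-4, -9, -5, -1)
Solving gives a = (-4, 3, -4, -4).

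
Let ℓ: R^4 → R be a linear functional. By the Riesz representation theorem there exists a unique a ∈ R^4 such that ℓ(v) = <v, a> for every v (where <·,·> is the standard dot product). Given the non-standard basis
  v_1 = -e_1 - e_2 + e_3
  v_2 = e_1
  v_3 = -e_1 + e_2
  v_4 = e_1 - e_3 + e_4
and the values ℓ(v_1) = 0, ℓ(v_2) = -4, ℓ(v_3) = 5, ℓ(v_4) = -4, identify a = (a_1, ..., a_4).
a = (-4, 1, -3, -3)

Write a = (a_1, ..., a_4) in the standard basis. For each basis vector v_i, ℓ(v_i) = <v_i, a> is a linear equation in the a_j's. Collect the n equations into a matrix system V a = ℓ, where row i of V is v_i (expressed in the standard basis). Since V is invertible (lower-triangular with 1s on the diagonal, up to permutation), solve by back-substitution:
  V =
[[-1, -1, 1, 0],
 [1, 0, 0, 0],
 [-1, 1, 0, 0],
 [1, 0, -1, 1]]
  V a = (0, -4, 5, -4)
Solving gives a = (-4, 1, -3, -3).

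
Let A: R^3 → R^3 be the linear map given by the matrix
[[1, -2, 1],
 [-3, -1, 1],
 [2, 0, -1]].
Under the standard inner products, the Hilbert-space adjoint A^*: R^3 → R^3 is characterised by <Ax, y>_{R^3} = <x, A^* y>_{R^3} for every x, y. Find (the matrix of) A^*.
A^* = A^T =
[[1, -3, 2],
 [-2, -1, 0],
 [1, 1, -1]]

For real matrices with standard dot products, the defining identity <Ax, y> = <x, A^* y> gives (Ax)^T y = x^T (A^*) y, i.e. x^T A^T y = x^T (A^*) y. Since this holds for all x, y, we must have A^* = A^T. Therefore
A^* =
[[1, -3, 2],
 [-2, -1, 0],
 [1, 1, -1]].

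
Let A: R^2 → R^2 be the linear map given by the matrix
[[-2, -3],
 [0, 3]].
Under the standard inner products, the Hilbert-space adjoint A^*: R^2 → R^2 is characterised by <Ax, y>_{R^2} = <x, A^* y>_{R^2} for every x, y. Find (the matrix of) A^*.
A^* = A^T =
[[-2, 0],
 [-3, 3]]

For real matrices with standard dot products, the defining identity <Ax, y> = <x, A^* y> gives (Ax)^T y = x^T (A^*) y, i.e. x^T A^T y = x^T (A^*) y. Since this holds for all x, y, we must have A^* = A^T. Therefore
A^* =
[[-2, 0],
 [-3, 3]].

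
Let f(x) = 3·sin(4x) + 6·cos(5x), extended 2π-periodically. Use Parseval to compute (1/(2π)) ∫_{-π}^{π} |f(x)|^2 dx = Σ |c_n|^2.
Σ |c_n|^2 = 45/2

Expand |f|^2 and use orthogonality of {sin(nx), cos(mx)} on [-π, π]:
  ∫_{-π}^{π} sin(nx)^2 dx = π, ∫ cos(mx)^2 dx = π, and cross terms integrate to 0.
So ∫_{-π}^{π} f(x)^2 dx = 3^2 · π + 6^2 · π = (9 + 36)π.
Divide by 2π: (9 + 36)/2 = 45/2.
By Parseval, this equals Σ |c_n|^2.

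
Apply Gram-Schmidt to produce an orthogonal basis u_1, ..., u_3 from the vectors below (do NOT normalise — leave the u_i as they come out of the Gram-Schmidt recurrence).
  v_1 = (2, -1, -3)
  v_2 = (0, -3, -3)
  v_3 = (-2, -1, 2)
Orthogonal basis:
  u_1 = (2, -1, -3)
  u_2 = (-12/7, -15/7, -3/7)
  u_3 = (1/3, -1/3, 1/3)

Apply the Gram-Schmidt recurrence
  u_1 = v_1
  u_i = v_i − Σ_{j<i} ((v_i · u_j) / (u_j · u_j)) · u_j.

Step by step this gives:
  u_1 = (2, -1, -3)
  u_2 = (-12/7, -15/7, -3/7)
  u_3 = (1/3, -1/3, 1/3)

Orthogonality check:
  u_2 · u_1 = 0 (should be 0)
  u_3 · u_1 = 0 (should be 0)
  u_3 · u_2 = 0 (should be 0)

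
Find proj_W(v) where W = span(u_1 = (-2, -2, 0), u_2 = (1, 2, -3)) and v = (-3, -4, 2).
proj_W(v) = (-60/19, -73/19, 39/19)

Set up U = [u_1 | ... | u_2] ∈ R^(3×2). The projector onto W = col(U) is P = U (U^T U)^(-1) U^T.
Compute U^T U =
  [8, -6]
  [-6, 14],
and U^T v = (14, -17).
Solve U^T U · c = U^T v for the coefficients: c = (47/38, -13/19). The projection is proj_W(v) = U c.
Check: (v - proj_W(v)) · u_1 = 0  (should be 0).
Check: (v - proj_W(v)) · u_2 = 0  (should be 0).
Result: proj_W(v) = (-60/19, -73/19, 39/19).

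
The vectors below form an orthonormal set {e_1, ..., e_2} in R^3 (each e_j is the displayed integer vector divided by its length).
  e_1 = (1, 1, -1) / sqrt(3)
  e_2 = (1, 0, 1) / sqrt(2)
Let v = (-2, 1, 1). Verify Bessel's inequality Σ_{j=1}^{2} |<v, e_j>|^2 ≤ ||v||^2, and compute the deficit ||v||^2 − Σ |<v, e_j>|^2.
Σ |<v, e_j>|^2 = 11/6; ||v||^2 = 6; deficit = 25/6

Write each e_j = u_j / sqrt(<u_j, u_j>) where u_j is the displayed integer vector. Then <v, e_j> = <v, u_j> / sqrt(<u_j, u_j>), so |<v, e_j>|^2 = <v, u_j>^2 / <u_j, u_j>.
Coefficients: <v, e_1> = -2/sqrt(3), <v, e_2> = -1/sqrt(2).
Square and sum: Σ |<v, e_j>|^2 = 11/6.
Compute ||v||^2 = v·v = 6.
Deficit = 6 − 11/6 = 25/6 ≥ 0, confirming Bessel's inequality. (The deficit equals ||v − Σ <v,e_j> e_j||^2, the squared distance from v to span{e_j}.)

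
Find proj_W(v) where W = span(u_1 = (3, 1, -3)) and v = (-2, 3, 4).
proj_W(v) = (-45/19, -15/19, 45/19)

Set up U = [u_1 | ... | u_1] ∈ R^(3×1). The projector onto W = col(U) is P = U (U^T U)^(-1) U^T.
Compute U^T U =
  [19],
and U^T v = (-15).
Solve U^T U · c = U^T v for the coefficients: c = (-15/19). The projection is proj_W(v) = U c.
Check: (v - proj_W(v)) · u_1 = 0  (should be 0).
Result: proj_W(v) = (-45/19, -15/19, 45/19).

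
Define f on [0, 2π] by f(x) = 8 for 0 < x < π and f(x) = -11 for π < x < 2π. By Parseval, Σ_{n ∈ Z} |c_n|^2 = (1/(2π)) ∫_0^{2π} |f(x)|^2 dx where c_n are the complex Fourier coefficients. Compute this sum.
Σ |c_n|^2 = 185/2

Parseval equates the L^2 energy of f (normalised by 1/(2π)) with the ℓ^2 sum of its Fourier coefficients: (1/(2π)) ∫_0^{2π} |f|^2 = Σ |c_n|^2.
Compute the left side: (1/(2π)) [∫_0^π 8^2 dx + ∫_π^{2π} (-11)^2 dx] = (1/(2π)) · (64π + 121π) = (64 + 121)/2 = 185/2.
So Σ_{n ∈ Z} |c_n|^2 = 185/2.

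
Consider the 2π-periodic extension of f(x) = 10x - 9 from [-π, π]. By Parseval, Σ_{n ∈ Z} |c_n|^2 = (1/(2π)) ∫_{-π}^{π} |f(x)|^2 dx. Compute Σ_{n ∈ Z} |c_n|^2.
Σ |c_n|^2 = 100π^2/3 + 81

Expand and integrate term by term over [-π, π]:
  ∫ (10x)^2 dx = 100·(2π^3/3); ∫ 2·10·(-9)·x dx = 0 (odd integrand); ∫ (-9)^2 dx = 81·2π.
So (1/(2π)) ∫_{-π}^{π} (10x - 9)^2 dx = 100π^2/3 + 81 = 100π^2/3 + 81.
Parseval ⇒ Σ |c_n|^2 = 100π^2/3 + 81.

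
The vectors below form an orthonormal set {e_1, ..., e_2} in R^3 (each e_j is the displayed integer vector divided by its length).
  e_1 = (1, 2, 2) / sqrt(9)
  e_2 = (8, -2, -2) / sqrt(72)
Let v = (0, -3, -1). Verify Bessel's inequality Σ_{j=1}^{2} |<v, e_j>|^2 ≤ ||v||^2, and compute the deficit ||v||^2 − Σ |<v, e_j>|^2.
Σ |<v, e_j>|^2 = 8; ||v||^2 = 10; deficit = 2

Write each e_j = u_j / sqrt(<u_j, u_j>) where u_j is the displayed integer vector. Then <v, e_j> = <v, u_j> / sqrt(<u_j, u_j>), so |<v, e_j>|^2 = <v, u_j>^2 / <u_j, u_j>.
Coefficients: <v, e_1> = -8/sqrt(9), <v, e_2> = 8/sqrt(72).
Square and sum: Σ |<v, e_j>|^2 = 8.
Compute ||v||^2 = v·v = 10.
Deficit = 10 − 8 = 2 ≥ 0, confirming Bessel's inequality. (The deficit equals ||v − Σ <v,e_j> e_j||^2, the squared distance from v to span{e_j}.)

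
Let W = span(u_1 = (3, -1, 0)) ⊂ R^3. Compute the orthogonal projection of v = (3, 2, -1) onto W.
proj_W(v) = (21/10, -7/10, 0)

Set up U = [u_1 | ... | u_1] ∈ R^(3×1). The projector onto W = col(U) is P = U (U^T U)^(-1) U^T.
Compute U^T U =
  [10],
and U^T v = (7).
Solve U^T U · c = U^T v for the coefficients: c = (7/10). The projection is proj_W(v) = U c.
Check: (v - proj_W(v)) · u_1 = 0  (should be 0).
Result: proj_W(v) = (21/10, -7/10, 0).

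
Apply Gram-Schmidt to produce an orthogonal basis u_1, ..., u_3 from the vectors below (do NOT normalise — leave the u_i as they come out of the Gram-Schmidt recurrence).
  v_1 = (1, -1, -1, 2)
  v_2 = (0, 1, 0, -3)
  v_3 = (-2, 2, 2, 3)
Orthogonal basis:
  u_1 = (1, -1, -1, 2)
  u_2 = (1, 0, -1, -1)
  u_3 = (1/3, 2, -1/3, 2/3)

Apply the Gram-Schmidt recurrence
  u_1 = v_1
  u_i = v_i − Σ_{j<i} ((v_i · u_j) / (u_j · u_j)) · u_j.

Step by step this gives:
  u_1 = (1, -1, -1, 2)
  u_2 = (1, 0, -1, -1)
  u_3 = (1/3, 2, -1/3, 2/3)

Orthogonality check:
  u_2 · u_1 = 0 (should be 0)
  u_3 · u_1 = 0 (should be 0)
  u_3 · u_2 = 0 (should be 0)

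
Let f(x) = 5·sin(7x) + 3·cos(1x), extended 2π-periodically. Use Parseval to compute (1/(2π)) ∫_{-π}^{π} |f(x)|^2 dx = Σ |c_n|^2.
Σ |c_n|^2 = 17

Expand |f|^2 and use orthogonality of {sin(nx), cos(mx)} on [-π, π]:
  ∫_{-π}^{π} sin(nx)^2 dx = π, ∫ cos(mx)^2 dx = π, and cross terms integrate to 0.
So ∫_{-π}^{π} f(x)^2 dx = 5^2 · π + 3^2 · π = (25 + 9)π.
Divide by 2π: (25 + 9)/2 = 17.
By Parseval, this equals Σ |c_n|^2.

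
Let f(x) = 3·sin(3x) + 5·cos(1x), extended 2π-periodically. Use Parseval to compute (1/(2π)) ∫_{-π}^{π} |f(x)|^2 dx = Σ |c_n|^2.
Σ |c_n|^2 = 17

Expand |f|^2 and use orthogonality of {sin(nx), cos(mx)} on [-π, π]:
  ∫_{-π}^{π} sin(nx)^2 dx = π, ∫ cos(mx)^2 dx = π, and cross terms integrate to 0.
So ∫_{-π}^{π} f(x)^2 dx = 3^2 · π + 5^2 · π = (9 + 25)π.
Divide by 2π: (9 + 25)/2 = 17.
By Parseval, this equals Σ |c_n|^2.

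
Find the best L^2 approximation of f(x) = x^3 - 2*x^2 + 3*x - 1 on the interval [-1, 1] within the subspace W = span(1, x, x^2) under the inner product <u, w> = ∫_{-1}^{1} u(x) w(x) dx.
g(x) = -2*x^2 + 18*x/5 - 1

The best approximation g ∈ W is the orthogonal projection of f onto W. Writing g = a_0 + a_1 x + a_2 x^2, the coefficients solve the normal equations G · a = b where
  G_{ij} = <φ_i, φ_j> and b_i = <f, φ_i>, with φ_0 = 1, φ_1 = x, φ_2 = x^2.
G =
  [2, 0, 2/3]
  [0, 2/3, 0]
  [2/3, 0, 2/5],
b = (-10/3, 12/5, -22/15).
Solving gives a_0 = -1, a_1 = 18/5, a_2 = -2, so
  g(x) = -2*x^2 + 18*x/5 - 1.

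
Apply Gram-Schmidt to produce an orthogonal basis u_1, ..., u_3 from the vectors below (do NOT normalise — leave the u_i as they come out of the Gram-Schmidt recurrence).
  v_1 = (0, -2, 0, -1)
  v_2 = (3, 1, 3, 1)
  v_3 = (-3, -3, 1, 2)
Orthogonal basis:
  u_1 = (0, -2, 0, -1)
  u_2 = (3, -1/5, 3, 2/5)
  u_3 = (-204/91, -132/91, 160/91, 264/91)

Apply the Gram-Schmidt recurrence
  u_1 = v_1
  u_i = v_i − Σ_{j<i} ((v_i · u_j) / (u_j · u_j)) · u_j.

Step by step this gives:
  u_1 = (0, -2, 0, -1)
  u_2 = (3, -1/5, 3, 2/5)
  u_3 = (-204/91, -132/91, 160/91, 264/91)

Orthogonality check:
  u_2 · u_1 = 0 (should be 0)
  u_3 · u_1 = 0 (should be 0)
  u_3 · u_2 = 0 (should be 0)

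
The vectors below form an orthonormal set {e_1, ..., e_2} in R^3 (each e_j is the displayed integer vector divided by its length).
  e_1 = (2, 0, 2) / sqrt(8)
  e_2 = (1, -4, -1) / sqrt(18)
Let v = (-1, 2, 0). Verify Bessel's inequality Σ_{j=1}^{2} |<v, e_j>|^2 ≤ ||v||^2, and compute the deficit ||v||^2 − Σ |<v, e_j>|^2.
Σ |<v, e_j>|^2 = 5; ||v||^2 = 5; deficit = 0

Write each e_j = u_j / sqrt(<u_j, u_j>) where u_j is the displayed integer vector. Then <v, e_j> = <v, u_j> / sqrt(<u_j, u_j>), so |<v, e_j>|^2 = <v, u_j>^2 / <u_j, u_j>.
Coefficients: <v, e_1> = -2/sqrt(8), <v, e_2> = -9/sqrt(18).
Square and sum: Σ |<v, e_j>|^2 = 5.
Compute ||v||^2 = v·v = 5.
Deficit = 5 − 5 = 0 ≥ 0, confirming Bessel's inequality. (The deficit equals ||v − Σ <v,e_j> e_j||^2, the squared distance from v to span{e_j}.)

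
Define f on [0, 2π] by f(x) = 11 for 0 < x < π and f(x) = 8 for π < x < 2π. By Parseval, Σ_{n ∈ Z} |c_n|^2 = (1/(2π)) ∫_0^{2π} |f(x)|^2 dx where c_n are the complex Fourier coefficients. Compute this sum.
Σ |c_n|^2 = 185/2

Parseval equates the L^2 energy of f (normalised by 1/(2π)) with the ℓ^2 sum of its Fourier coefficients: (1/(2π)) ∫_0^{2π} |f|^2 = Σ |c_n|^2.
Compute the left side: (1/(2π)) [∫_0^π 11^2 dx + ∫_π^{2π} 8^2 dx] = (1/(2π)) · (121π + 64π) = (121 + 64)/2 = 185/2.
So Σ_{n ∈ Z} |c_n|^2 = 185/2.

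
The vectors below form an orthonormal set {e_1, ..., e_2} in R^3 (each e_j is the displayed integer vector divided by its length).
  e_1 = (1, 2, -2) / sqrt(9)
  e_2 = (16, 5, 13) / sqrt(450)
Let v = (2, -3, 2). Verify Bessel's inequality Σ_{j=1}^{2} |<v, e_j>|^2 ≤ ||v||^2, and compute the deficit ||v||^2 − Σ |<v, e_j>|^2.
Σ |<v, e_j>|^2 = 561/50; ||v||^2 = 17; deficit = 289/50

Write each e_j = u_j / sqrt(<u_j, u_j>) where u_j is the displayed integer vector. Then <v, e_j> = <v, u_j> / sqrt(<u_j, u_j>), so |<v, e_j>|^2 = <v, u_j>^2 / <u_j, u_j>.
Coefficients: <v, e_1> = -8/sqrt(9), <v, e_2> = 43/sqrt(450).
Square and sum: Σ |<v, e_j>|^2 = 561/50.
Compute ||v||^2 = v·v = 17.
Deficit = 17 − 561/50 = 289/50 ≥ 0, confirming Bessel's inequality. (The deficit equals ||v − Σ <v,e_j> e_j||^2, the squared distance from v to span{e_j}.)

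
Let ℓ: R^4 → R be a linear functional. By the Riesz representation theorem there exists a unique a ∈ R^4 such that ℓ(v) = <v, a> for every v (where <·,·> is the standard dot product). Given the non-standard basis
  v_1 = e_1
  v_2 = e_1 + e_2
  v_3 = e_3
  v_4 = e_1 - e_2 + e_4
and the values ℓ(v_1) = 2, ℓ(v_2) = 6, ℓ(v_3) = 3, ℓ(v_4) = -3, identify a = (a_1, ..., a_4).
a = (2, 4, 3, -1)

Write a = (a_1, ..., a_4) in the standard basis. For each basis vector v_i, ℓ(v_i) = <v_i, a> is a linear equation in the a_j's. Collect the n equations into a matrix system V a = ℓ, where row i of V is v_i (expressed in the standard basis). Since V is invertible (lower-triangular with 1s on the diagonal, up to permutation), solve by back-substitution:
  V =
[[1, 0, 0, 0],
 [1, 1, 0, 0],
 [0, 0, 1, 0],
 [1, -1, 0, 1]]
  V a = (2, 6, 3, -3)
Solving gives a = (2, 4, 3, -1).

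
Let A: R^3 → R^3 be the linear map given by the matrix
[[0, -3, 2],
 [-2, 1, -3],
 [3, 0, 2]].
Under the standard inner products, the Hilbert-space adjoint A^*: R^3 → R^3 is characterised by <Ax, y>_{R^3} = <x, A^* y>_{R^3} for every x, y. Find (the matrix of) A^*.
A^* = A^T =
[[0, -2, 3],
 [-3, 1, 0],
 [2, -3, 2]]

For real matrices with standard dot products, the defining identity <Ax, y> = <x, A^* y> gives (Ax)^T y = x^T (A^*) y, i.e. x^T A^T y = x^T (A^*) y. Since this holds for all x, y, we must have A^* = A^T. Therefore
A^* =
[[0, -2, 3],
 [-3, 1, 0],
 [2, -3, 2]].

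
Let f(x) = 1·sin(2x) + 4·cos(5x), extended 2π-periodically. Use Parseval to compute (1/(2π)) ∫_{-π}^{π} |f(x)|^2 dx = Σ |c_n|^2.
Σ |c_n|^2 = 17/2

Expand |f|^2 and use orthogonality of {sin(nx), cos(mx)} on [-π, π]:
  ∫_{-π}^{π} sin(nx)^2 dx = π, ∫ cos(mx)^2 dx = π, and cross terms integrate to 0.
So ∫_{-π}^{π} f(x)^2 dx = 1^2 · π + 4^2 · π = (1 + 16)π.
Divide by 2π: (1 + 16)/2 = 17/2.
By Parseval, this equals Σ |c_n|^2.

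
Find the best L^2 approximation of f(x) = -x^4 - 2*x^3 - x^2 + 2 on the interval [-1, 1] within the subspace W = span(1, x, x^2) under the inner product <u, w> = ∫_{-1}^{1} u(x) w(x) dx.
g(x) = -13*x^2/7 - 6*x/5 + 73/35

The best approximation g ∈ W is the orthogonal projection of f onto W. Writing g = a_0 + a_1 x + a_2 x^2, the coefficients solve the normal equations G · a = b where
  G_{ij} = <φ_i, φ_j> and b_i = <f, φ_i>, with φ_0 = 1, φ_1 = x, φ_2 = x^2.
G =
  [2, 0, 2/3]
  [0, 2/3, 0]
  [2/3, 0, 2/5],
b = (44/15, -4/5, 68/105).
Solving gives a_0 = 73/35, a_1 = -6/5, a_2 = -13/7, so
  g(x) = -13*x^2/7 - 6*x/5 + 73/35.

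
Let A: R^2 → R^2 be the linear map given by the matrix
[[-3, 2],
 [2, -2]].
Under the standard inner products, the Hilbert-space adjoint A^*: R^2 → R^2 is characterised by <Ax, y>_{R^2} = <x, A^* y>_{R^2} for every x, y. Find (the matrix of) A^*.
A^* = A^T =
[[-3, 2],
 [2, -2]]

For real matrices with standard dot products, the defining identity <Ax, y> = <x, A^* y> gives (Ax)^T y = x^T (A^*) y, i.e. x^T A^T y = x^T (A^*) y. Since this holds for all x, y, we must have A^* = A^T. Therefore
A^* =
[[-3, 2],
 [2, -2]].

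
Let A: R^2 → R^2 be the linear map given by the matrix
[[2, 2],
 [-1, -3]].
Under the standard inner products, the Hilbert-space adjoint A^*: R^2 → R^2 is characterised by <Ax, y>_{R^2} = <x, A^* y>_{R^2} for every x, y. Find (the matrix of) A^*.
A^* = A^T =
[[2, -1],
 [2, -3]]

For real matrices with standard dot products, the defining identity <Ax, y> = <x, A^* y> gives (Ax)^T y = x^T (A^*) y, i.e. x^T A^T y = x^T (A^*) y. Since this holds for all x, y, we must have A^* = A^T. Therefore
A^* =
[[2, -1],
 [2, -3]].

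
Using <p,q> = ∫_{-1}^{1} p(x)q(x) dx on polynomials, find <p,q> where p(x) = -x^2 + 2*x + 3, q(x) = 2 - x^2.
<p,q> = 136/15

Expand the product: p(x)·q(x) = x^4 - 2*x^3 - 5*x^2 + 4*x + 6.
∫_{-1}^{1} of each monomial x^k gives [2/(k+1) if k even, 0 if k odd]. Integrating term-by-term (or equivalently evaluating the antiderivative F(x) = x^5/5 - x^4/2 - 5*x^3/3 + 2*x^2 + 6*x at the endpoints):
  F(1) − F(−1) = 181/30 − (-91/30) = 136/15.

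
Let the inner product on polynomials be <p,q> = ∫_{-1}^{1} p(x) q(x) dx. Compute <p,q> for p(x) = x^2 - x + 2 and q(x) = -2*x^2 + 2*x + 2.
<p,q> = 68/15

Expand the product: p(x)·q(x) = -2*x^4 + 4*x^3 - 4*x^2 + 2*x + 4.
∫_{-1}^{1} of each monomial x^k gives [2/(k+1) if k even, 0 if k odd]. Integrating term-by-term (or equivalently evaluating the antiderivative F(x) = -2*x^5/5 + x^4 - 4*x^3/3 + x^2 + 4*x at the endpoints):
  F(1) − F(−1) = 64/15 − (-4/15) = 68/15.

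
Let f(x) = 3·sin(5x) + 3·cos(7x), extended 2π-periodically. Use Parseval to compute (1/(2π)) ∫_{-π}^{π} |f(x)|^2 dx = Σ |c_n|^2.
Σ |c_n|^2 = 9

Expand |f|^2 and use orthogonality of {sin(nx), cos(mx)} on [-π, π]:
  ∫_{-π}^{π} sin(nx)^2 dx = π, ∫ cos(mx)^2 dx = π, and cross terms integrate to 0.
So ∫_{-π}^{π} f(x)^2 dx = 3^2 · π + 3^2 · π = (9 + 9)π.
Divide by 2π: (9 + 9)/2 = 9.
By Parseval, this equals Σ |c_n|^2.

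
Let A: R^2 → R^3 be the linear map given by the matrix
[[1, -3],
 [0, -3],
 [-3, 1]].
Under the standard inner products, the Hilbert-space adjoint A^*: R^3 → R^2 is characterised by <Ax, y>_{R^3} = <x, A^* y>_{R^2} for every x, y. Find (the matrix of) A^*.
A^* = A^T =
[[1, 0, -3],
 [-3, -3, 1]]

For real matrices with standard dot products, the defining identity <Ax, y> = <x, A^* y> gives (Ax)^T y = x^T (A^*) y, i.e. x^T A^T y = x^T (A^*) y. Since this holds for all x, y, we must have A^* = A^T. Therefore
A^* =
[[1, 0, -3],
 [-3, -3, 1]].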